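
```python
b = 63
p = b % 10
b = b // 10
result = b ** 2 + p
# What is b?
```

Trace (tracking b):
b = 63  # -> b = 63
p = b % 10  # -> p = 3
b = b // 10  # -> b = 6
result = b ** 2 + p  # -> result = 39

Answer: 6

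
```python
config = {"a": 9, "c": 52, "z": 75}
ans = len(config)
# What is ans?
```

Answer: 3

Derivation:
Trace (tracking ans):
config = {'a': 9, 'c': 52, 'z': 75}  # -> config = {'a': 9, 'c': 52, 'z': 75}
ans = len(config)  # -> ans = 3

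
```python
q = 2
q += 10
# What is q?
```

Answer: 12

Derivation:
Trace (tracking q):
q = 2  # -> q = 2
q += 10  # -> q = 12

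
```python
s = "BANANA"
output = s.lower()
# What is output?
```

Answer: 'banana'

Derivation:
Trace (tracking output):
s = 'BANANA'  # -> s = 'BANANA'
output = s.lower()  # -> output = 'banana'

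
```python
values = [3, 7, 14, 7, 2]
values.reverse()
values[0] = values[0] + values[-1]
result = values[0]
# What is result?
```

Answer: 5

Derivation:
Trace (tracking result):
values = [3, 7, 14, 7, 2]  # -> values = [3, 7, 14, 7, 2]
values.reverse()  # -> values = [2, 7, 14, 7, 3]
values[0] = values[0] + values[-1]  # -> values = [5, 7, 14, 7, 3]
result = values[0]  # -> result = 5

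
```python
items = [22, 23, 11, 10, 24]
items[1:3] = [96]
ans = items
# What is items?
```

Trace (tracking items):
items = [22, 23, 11, 10, 24]  # -> items = [22, 23, 11, 10, 24]
items[1:3] = [96]  # -> items = [22, 96, 10, 24]
ans = items  # -> ans = [22, 96, 10, 24]

Answer: [22, 96, 10, 24]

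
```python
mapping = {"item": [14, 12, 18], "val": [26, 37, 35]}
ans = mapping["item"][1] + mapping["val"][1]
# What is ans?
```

Trace (tracking ans):
mapping = {'item': [14, 12, 18], 'val': [26, 37, 35]}  # -> mapping = {'item': [14, 12, 18], 'val': [26, 37, 35]}
ans = mapping['item'][1] + mapping['val'][1]  # -> ans = 49

Answer: 49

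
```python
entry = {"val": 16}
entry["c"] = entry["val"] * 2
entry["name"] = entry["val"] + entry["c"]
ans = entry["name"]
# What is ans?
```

Answer: 48

Derivation:
Trace (tracking ans):
entry = {'val': 16}  # -> entry = {'val': 16}
entry['c'] = entry['val'] * 2  # -> entry = {'val': 16, 'c': 32}
entry['name'] = entry['val'] + entry['c']  # -> entry = {'val': 16, 'c': 32, 'name': 48}
ans = entry['name']  # -> ans = 48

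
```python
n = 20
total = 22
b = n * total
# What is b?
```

Trace (tracking b):
n = 20  # -> n = 20
total = 22  # -> total = 22
b = n * total  # -> b = 440

Answer: 440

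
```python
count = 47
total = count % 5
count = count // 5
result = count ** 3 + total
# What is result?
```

Answer: 731

Derivation:
Trace (tracking result):
count = 47  # -> count = 47
total = count % 5  # -> total = 2
count = count // 5  # -> count = 9
result = count ** 3 + total  # -> result = 731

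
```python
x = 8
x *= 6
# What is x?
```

Trace (tracking x):
x = 8  # -> x = 8
x *= 6  # -> x = 48

Answer: 48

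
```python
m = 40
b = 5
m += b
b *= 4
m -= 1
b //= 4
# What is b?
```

Answer: 5

Derivation:
Trace (tracking b):
m = 40  # -> m = 40
b = 5  # -> b = 5
m += b  # -> m = 45
b *= 4  # -> b = 20
m -= 1  # -> m = 44
b //= 4  # -> b = 5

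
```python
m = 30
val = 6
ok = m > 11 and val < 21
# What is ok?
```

Trace (tracking ok):
m = 30  # -> m = 30
val = 6  # -> val = 6
ok = m > 11 and val < 21  # -> ok = True

Answer: True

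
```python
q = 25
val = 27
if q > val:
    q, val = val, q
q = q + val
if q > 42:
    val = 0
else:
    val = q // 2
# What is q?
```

Answer: 52

Derivation:
Trace (tracking q):
q = 25  # -> q = 25
val = 27  # -> val = 27
if q > val:  # condition is False
q = q + val  # -> q = 52
if q > 42:  # condition is True
    val = 0  # -> val = 0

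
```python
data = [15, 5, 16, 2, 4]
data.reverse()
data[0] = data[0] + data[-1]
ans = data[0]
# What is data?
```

Trace (tracking data):
data = [15, 5, 16, 2, 4]  # -> data = [15, 5, 16, 2, 4]
data.reverse()  # -> data = [4, 2, 16, 5, 15]
data[0] = data[0] + data[-1]  # -> data = [19, 2, 16, 5, 15]
ans = data[0]  # -> ans = 19

Answer: [19, 2, 16, 5, 15]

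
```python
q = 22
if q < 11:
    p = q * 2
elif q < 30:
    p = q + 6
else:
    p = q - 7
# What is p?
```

Trace (tracking p):
q = 22  # -> q = 22
if q < 11:  # condition is False
elif q < 30:  # condition is True
    p = q + 6  # -> p = 28

Answer: 28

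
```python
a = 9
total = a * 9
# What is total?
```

Answer: 81

Derivation:
Trace (tracking total):
a = 9  # -> a = 9
total = a * 9  # -> total = 81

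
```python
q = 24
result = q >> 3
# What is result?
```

Answer: 3

Derivation:
Trace (tracking result):
q = 24  # -> q = 24
result = q >> 3  # -> result = 3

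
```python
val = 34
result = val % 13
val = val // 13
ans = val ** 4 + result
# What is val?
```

Answer: 2

Derivation:
Trace (tracking val):
val = 34  # -> val = 34
result = val % 13  # -> result = 8
val = val // 13  # -> val = 2
ans = val ** 4 + result  # -> ans = 24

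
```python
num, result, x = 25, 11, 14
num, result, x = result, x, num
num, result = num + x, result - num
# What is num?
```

Answer: 36

Derivation:
Trace (tracking num):
num, result, x = (25, 11, 14)  # -> num = 25, result = 11, x = 14
num, result, x = (result, x, num)  # -> num = 11, result = 14, x = 25
num, result = (num + x, result - num)  # -> num = 36, result = 3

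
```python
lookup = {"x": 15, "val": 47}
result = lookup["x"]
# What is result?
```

Trace (tracking result):
lookup = {'x': 15, 'val': 47}  # -> lookup = {'x': 15, 'val': 47}
result = lookup['x']  # -> result = 15

Answer: 15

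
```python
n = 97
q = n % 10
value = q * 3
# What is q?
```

Answer: 7

Derivation:
Trace (tracking q):
n = 97  # -> n = 97
q = n % 10  # -> q = 7
value = q * 3  # -> value = 21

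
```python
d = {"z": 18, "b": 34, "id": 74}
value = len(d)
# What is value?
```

Answer: 3

Derivation:
Trace (tracking value):
d = {'z': 18, 'b': 34, 'id': 74}  # -> d = {'z': 18, 'b': 34, 'id': 74}
value = len(d)  # -> value = 3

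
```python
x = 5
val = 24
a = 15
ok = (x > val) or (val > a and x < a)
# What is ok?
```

Trace (tracking ok):
x = 5  # -> x = 5
val = 24  # -> val = 24
a = 15  # -> a = 15
ok = x > val or (val > a and x < a)  # -> ok = True

Answer: True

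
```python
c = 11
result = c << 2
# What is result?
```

Answer: 44

Derivation:
Trace (tracking result):
c = 11  # -> c = 11
result = c << 2  # -> result = 44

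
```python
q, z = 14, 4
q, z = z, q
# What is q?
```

Answer: 4

Derivation:
Trace (tracking q):
q, z = (14, 4)  # -> q = 14, z = 4
q, z = (z, q)  # -> q = 4, z = 14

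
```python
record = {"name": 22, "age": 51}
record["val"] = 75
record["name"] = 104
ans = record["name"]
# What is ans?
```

Trace (tracking ans):
record = {'name': 22, 'age': 51}  # -> record = {'name': 22, 'age': 51}
record['val'] = 75  # -> record = {'name': 22, 'age': 51, 'val': 75}
record['name'] = 104  # -> record = {'name': 104, 'age': 51, 'val': 75}
ans = record['name']  # -> ans = 104

Answer: 104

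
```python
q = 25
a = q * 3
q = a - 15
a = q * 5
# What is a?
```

Answer: 300

Derivation:
Trace (tracking a):
q = 25  # -> q = 25
a = q * 3  # -> a = 75
q = a - 15  # -> q = 60
a = q * 5  # -> a = 300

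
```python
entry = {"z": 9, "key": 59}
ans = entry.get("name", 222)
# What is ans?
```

Answer: 222

Derivation:
Trace (tracking ans):
entry = {'z': 9, 'key': 59}  # -> entry = {'z': 9, 'key': 59}
ans = entry.get('name', 222)  # -> ans = 222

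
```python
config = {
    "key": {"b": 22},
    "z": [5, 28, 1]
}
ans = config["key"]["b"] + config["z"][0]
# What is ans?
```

Trace (tracking ans):
config = {'key': {'b': 22}, 'z': [5, 28, 1]}  # -> config = {'key': {'b': 22}, 'z': [5, 28, 1]}
ans = config['key']['b'] + config['z'][0]  # -> ans = 27

Answer: 27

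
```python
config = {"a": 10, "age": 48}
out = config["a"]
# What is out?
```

Answer: 10

Derivation:
Trace (tracking out):
config = {'a': 10, 'age': 48}  # -> config = {'a': 10, 'age': 48}
out = config['a']  # -> out = 10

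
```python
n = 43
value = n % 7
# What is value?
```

Answer: 1

Derivation:
Trace (tracking value):
n = 43  # -> n = 43
value = n % 7  # -> value = 1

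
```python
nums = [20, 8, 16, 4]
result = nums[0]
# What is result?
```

Trace (tracking result):
nums = [20, 8, 16, 4]  # -> nums = [20, 8, 16, 4]
result = nums[0]  # -> result = 20

Answer: 20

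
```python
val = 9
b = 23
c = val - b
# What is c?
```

Answer: -14

Derivation:
Trace (tracking c):
val = 9  # -> val = 9
b = 23  # -> b = 23
c = val - b  # -> c = -14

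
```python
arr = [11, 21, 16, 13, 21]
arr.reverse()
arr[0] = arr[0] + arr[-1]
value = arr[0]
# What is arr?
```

Answer: [32, 13, 16, 21, 11]

Derivation:
Trace (tracking arr):
arr = [11, 21, 16, 13, 21]  # -> arr = [11, 21, 16, 13, 21]
arr.reverse()  # -> arr = [21, 13, 16, 21, 11]
arr[0] = arr[0] + arr[-1]  # -> arr = [32, 13, 16, 21, 11]
value = arr[0]  # -> value = 32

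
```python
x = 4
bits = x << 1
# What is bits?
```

Answer: 8

Derivation:
Trace (tracking bits):
x = 4  # -> x = 4
bits = x << 1  # -> bits = 8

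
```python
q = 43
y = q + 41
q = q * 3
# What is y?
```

Answer: 84

Derivation:
Trace (tracking y):
q = 43  # -> q = 43
y = q + 41  # -> y = 84
q = q * 3  # -> q = 129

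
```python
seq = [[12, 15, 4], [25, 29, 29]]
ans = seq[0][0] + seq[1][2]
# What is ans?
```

Trace (tracking ans):
seq = [[12, 15, 4], [25, 29, 29]]  # -> seq = [[12, 15, 4], [25, 29, 29]]
ans = seq[0][0] + seq[1][2]  # -> ans = 41

Answer: 41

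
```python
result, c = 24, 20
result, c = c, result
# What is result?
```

Answer: 20

Derivation:
Trace (tracking result):
result, c = (24, 20)  # -> result = 24, c = 20
result, c = (c, result)  # -> result = 20, c = 24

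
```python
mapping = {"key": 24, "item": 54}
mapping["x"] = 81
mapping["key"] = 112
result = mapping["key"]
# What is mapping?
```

Trace (tracking mapping):
mapping = {'key': 24, 'item': 54}  # -> mapping = {'key': 24, 'item': 54}
mapping['x'] = 81  # -> mapping = {'key': 24, 'item': 54, 'x': 81}
mapping['key'] = 112  # -> mapping = {'key': 112, 'item': 54, 'x': 81}
result = mapping['key']  # -> result = 112

Answer: {'key': 112, 'item': 54, 'x': 81}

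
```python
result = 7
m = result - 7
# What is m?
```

Trace (tracking m):
result = 7  # -> result = 7
m = result - 7  # -> m = 0

Answer: 0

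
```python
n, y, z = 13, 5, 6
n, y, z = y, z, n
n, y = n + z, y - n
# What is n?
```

Trace (tracking n):
n, y, z = (13, 5, 6)  # -> n = 13, y = 5, z = 6
n, y, z = (y, z, n)  # -> n = 5, y = 6, z = 13
n, y = (n + z, y - n)  # -> n = 18, y = 1

Answer: 18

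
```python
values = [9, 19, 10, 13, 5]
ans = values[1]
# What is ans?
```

Answer: 19

Derivation:
Trace (tracking ans):
values = [9, 19, 10, 13, 5]  # -> values = [9, 19, 10, 13, 5]
ans = values[1]  # -> ans = 19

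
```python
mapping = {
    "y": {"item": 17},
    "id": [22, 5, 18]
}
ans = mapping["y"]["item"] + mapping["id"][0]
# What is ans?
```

Trace (tracking ans):
mapping = {'y': {'item': 17}, 'id': [22, 5, 18]}  # -> mapping = {'y': {'item': 17}, 'id': [22, 5, 18]}
ans = mapping['y']['item'] + mapping['id'][0]  # -> ans = 39

Answer: 39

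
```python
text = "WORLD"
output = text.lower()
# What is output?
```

Trace (tracking output):
text = 'WORLD'  # -> text = 'WORLD'
output = text.lower()  # -> output = 'world'

Answer: 'world'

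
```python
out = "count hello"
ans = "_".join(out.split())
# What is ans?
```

Trace (tracking ans):
out = 'count hello'  # -> out = 'count hello'
ans = '_'.join(out.split())  # -> ans = 'count_hello'

Answer: 'count_hello'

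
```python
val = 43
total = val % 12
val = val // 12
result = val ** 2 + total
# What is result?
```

Answer: 16

Derivation:
Trace (tracking result):
val = 43  # -> val = 43
total = val % 12  # -> total = 7
val = val // 12  # -> val = 3
result = val ** 2 + total  # -> result = 16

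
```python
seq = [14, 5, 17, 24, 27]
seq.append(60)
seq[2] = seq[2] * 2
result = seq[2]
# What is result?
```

Trace (tracking result):
seq = [14, 5, 17, 24, 27]  # -> seq = [14, 5, 17, 24, 27]
seq.append(60)  # -> seq = [14, 5, 17, 24, 27, 60]
seq[2] = seq[2] * 2  # -> seq = [14, 5, 34, 24, 27, 60]
result = seq[2]  # -> result = 34

Answer: 34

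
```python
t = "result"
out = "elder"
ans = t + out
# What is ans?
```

Trace (tracking ans):
t = 'result'  # -> t = 'result'
out = 'elder'  # -> out = 'elder'
ans = t + out  # -> ans = 'resultelder'

Answer: 'resultelder'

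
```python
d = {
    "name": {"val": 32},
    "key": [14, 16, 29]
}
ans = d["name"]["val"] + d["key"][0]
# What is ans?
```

Answer: 46

Derivation:
Trace (tracking ans):
d = {'name': {'val': 32}, 'key': [14, 16, 29]}  # -> d = {'name': {'val': 32}, 'key': [14, 16, 29]}
ans = d['name']['val'] + d['key'][0]  # -> ans = 46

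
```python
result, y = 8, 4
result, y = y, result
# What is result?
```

Answer: 4

Derivation:
Trace (tracking result):
result, y = (8, 4)  # -> result = 8, y = 4
result, y = (y, result)  # -> result = 4, y = 8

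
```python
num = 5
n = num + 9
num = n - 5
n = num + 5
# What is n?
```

Trace (tracking n):
num = 5  # -> num = 5
n = num + 9  # -> n = 14
num = n - 5  # -> num = 9
n = num + 5  # -> n = 14

Answer: 14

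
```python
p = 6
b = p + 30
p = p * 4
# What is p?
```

Trace (tracking p):
p = 6  # -> p = 6
b = p + 30  # -> b = 36
p = p * 4  # -> p = 24

Answer: 24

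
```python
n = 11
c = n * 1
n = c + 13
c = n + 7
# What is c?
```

Answer: 31

Derivation:
Trace (tracking c):
n = 11  # -> n = 11
c = n * 1  # -> c = 11
n = c + 13  # -> n = 24
c = n + 7  # -> c = 31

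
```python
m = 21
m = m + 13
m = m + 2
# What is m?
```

Answer: 36

Derivation:
Trace (tracking m):
m = 21  # -> m = 21
m = m + 13  # -> m = 34
m = m + 2  # -> m = 36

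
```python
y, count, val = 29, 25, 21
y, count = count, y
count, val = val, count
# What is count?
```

Trace (tracking count):
y, count, val = (29, 25, 21)  # -> y = 29, count = 25, val = 21
y, count = (count, y)  # -> y = 25, count = 29
count, val = (val, count)  # -> count = 21, val = 29

Answer: 21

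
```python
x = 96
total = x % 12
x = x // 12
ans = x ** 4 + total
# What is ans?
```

Answer: 4096

Derivation:
Trace (tracking ans):
x = 96  # -> x = 96
total = x % 12  # -> total = 0
x = x // 12  # -> x = 8
ans = x ** 4 + total  # -> ans = 4096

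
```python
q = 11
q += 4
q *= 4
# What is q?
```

Trace (tracking q):
q = 11  # -> q = 11
q += 4  # -> q = 15
q *= 4  # -> q = 60

Answer: 60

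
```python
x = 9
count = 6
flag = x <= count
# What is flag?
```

Answer: False

Derivation:
Trace (tracking flag):
x = 9  # -> x = 9
count = 6  # -> count = 6
flag = x <= count  # -> flag = False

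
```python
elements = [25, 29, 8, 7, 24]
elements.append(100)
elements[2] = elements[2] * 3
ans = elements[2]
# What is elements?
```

Answer: [25, 29, 24, 7, 24, 100]

Derivation:
Trace (tracking elements):
elements = [25, 29, 8, 7, 24]  # -> elements = [25, 29, 8, 7, 24]
elements.append(100)  # -> elements = [25, 29, 8, 7, 24, 100]
elements[2] = elements[2] * 3  # -> elements = [25, 29, 24, 7, 24, 100]
ans = elements[2]  # -> ans = 24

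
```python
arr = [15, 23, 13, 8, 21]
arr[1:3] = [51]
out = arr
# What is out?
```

Answer: [15, 51, 8, 21]

Derivation:
Trace (tracking out):
arr = [15, 23, 13, 8, 21]  # -> arr = [15, 23, 13, 8, 21]
arr[1:3] = [51]  # -> arr = [15, 51, 8, 21]
out = arr  # -> out = [15, 51, 8, 21]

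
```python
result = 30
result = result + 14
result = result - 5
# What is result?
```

Answer: 39

Derivation:
Trace (tracking result):
result = 30  # -> result = 30
result = result + 14  # -> result = 44
result = result - 5  # -> result = 39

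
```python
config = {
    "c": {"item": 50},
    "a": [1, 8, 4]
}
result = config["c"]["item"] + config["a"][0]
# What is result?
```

Trace (tracking result):
config = {'c': {'item': 50}, 'a': [1, 8, 4]}  # -> config = {'c': {'item': 50}, 'a': [1, 8, 4]}
result = config['c']['item'] + config['a'][0]  # -> result = 51

Answer: 51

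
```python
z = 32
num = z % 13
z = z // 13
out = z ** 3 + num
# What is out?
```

Trace (tracking out):
z = 32  # -> z = 32
num = z % 13  # -> num = 6
z = z // 13  # -> z = 2
out = z ** 3 + num  # -> out = 14

Answer: 14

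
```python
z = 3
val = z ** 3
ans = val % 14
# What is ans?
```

Answer: 13

Derivation:
Trace (tracking ans):
z = 3  # -> z = 3
val = z ** 3  # -> val = 27
ans = val % 14  # -> ans = 13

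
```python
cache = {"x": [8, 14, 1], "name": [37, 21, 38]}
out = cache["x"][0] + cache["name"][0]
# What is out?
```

Trace (tracking out):
cache = {'x': [8, 14, 1], 'name': [37, 21, 38]}  # -> cache = {'x': [8, 14, 1], 'name': [37, 21, 38]}
out = cache['x'][0] + cache['name'][0]  # -> out = 45

Answer: 45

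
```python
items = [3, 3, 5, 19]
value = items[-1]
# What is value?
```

Answer: 19

Derivation:
Trace (tracking value):
items = [3, 3, 5, 19]  # -> items = [3, 3, 5, 19]
value = items[-1]  # -> value = 19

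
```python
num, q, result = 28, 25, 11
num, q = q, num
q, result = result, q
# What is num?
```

Trace (tracking num):
num, q, result = (28, 25, 11)  # -> num = 28, q = 25, result = 11
num, q = (q, num)  # -> num = 25, q = 28
q, result = (result, q)  # -> q = 11, result = 28

Answer: 25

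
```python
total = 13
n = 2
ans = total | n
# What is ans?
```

Trace (tracking ans):
total = 13  # -> total = 13
n = 2  # -> n = 2
ans = total | n  # -> ans = 15

Answer: 15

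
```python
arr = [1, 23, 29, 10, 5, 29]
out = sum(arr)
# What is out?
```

Trace (tracking out):
arr = [1, 23, 29, 10, 5, 29]  # -> arr = [1, 23, 29, 10, 5, 29]
out = sum(arr)  # -> out = 97

Answer: 97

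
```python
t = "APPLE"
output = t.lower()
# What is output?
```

Trace (tracking output):
t = 'APPLE'  # -> t = 'APPLE'
output = t.lower()  # -> output = 'apple'

Answer: 'apple'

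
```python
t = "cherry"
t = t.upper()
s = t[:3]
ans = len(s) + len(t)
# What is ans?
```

Trace (tracking ans):
t = 'cherry'  # -> t = 'cherry'
t = t.upper()  # -> t = 'CHERRY'
s = t[:3]  # -> s = 'CHE'
ans = len(s) + len(t)  # -> ans = 9

Answer: 9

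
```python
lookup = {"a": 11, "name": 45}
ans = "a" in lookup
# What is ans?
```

Answer: True

Derivation:
Trace (tracking ans):
lookup = {'a': 11, 'name': 45}  # -> lookup = {'a': 11, 'name': 45}
ans = 'a' in lookup  # -> ans = True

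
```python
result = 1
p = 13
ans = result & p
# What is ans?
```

Trace (tracking ans):
result = 1  # -> result = 1
p = 13  # -> p = 13
ans = result & p  # -> ans = 1

Answer: 1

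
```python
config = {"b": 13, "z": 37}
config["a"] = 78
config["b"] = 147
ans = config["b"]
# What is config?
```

Trace (tracking config):
config = {'b': 13, 'z': 37}  # -> config = {'b': 13, 'z': 37}
config['a'] = 78  # -> config = {'b': 13, 'z': 37, 'a': 78}
config['b'] = 147  # -> config = {'b': 147, 'z': 37, 'a': 78}
ans = config['b']  # -> ans = 147

Answer: {'b': 147, 'z': 37, 'a': 78}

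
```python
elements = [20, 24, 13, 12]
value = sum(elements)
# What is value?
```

Answer: 69

Derivation:
Trace (tracking value):
elements = [20, 24, 13, 12]  # -> elements = [20, 24, 13, 12]
value = sum(elements)  # -> value = 69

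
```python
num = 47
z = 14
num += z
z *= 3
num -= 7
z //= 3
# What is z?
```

Trace (tracking z):
num = 47  # -> num = 47
z = 14  # -> z = 14
num += z  # -> num = 61
z *= 3  # -> z = 42
num -= 7  # -> num = 54
z //= 3  # -> z = 14

Answer: 14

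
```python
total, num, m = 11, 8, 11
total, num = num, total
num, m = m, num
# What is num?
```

Answer: 11

Derivation:
Trace (tracking num):
total, num, m = (11, 8, 11)  # -> total = 11, num = 8, m = 11
total, num = (num, total)  # -> total = 8, num = 11
num, m = (m, num)  # -> num = 11, m = 11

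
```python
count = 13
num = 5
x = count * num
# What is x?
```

Answer: 65

Derivation:
Trace (tracking x):
count = 13  # -> count = 13
num = 5  # -> num = 5
x = count * num  # -> x = 65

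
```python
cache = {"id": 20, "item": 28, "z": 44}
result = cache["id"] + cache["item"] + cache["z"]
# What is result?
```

Answer: 92

Derivation:
Trace (tracking result):
cache = {'id': 20, 'item': 28, 'z': 44}  # -> cache = {'id': 20, 'item': 28, 'z': 44}
result = cache['id'] + cache['item'] + cache['z']  # -> result = 92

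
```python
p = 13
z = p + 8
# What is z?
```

Trace (tracking z):
p = 13  # -> p = 13
z = p + 8  # -> z = 21

Answer: 21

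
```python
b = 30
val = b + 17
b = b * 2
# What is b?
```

Answer: 60

Derivation:
Trace (tracking b):
b = 30  # -> b = 30
val = b + 17  # -> val = 47
b = b * 2  # -> b = 60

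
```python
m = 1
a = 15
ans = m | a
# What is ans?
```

Trace (tracking ans):
m = 1  # -> m = 1
a = 15  # -> a = 15
ans = m | a  # -> ans = 15

Answer: 15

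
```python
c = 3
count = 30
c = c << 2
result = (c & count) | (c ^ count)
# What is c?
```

Answer: 12

Derivation:
Trace (tracking c):
c = 3  # -> c = 3
count = 30  # -> count = 30
c = c << 2  # -> c = 12
result = c & count | c ^ count  # -> result = 30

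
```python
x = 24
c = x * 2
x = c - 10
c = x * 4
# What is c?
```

Trace (tracking c):
x = 24  # -> x = 24
c = x * 2  # -> c = 48
x = c - 10  # -> x = 38
c = x * 4  # -> c = 152

Answer: 152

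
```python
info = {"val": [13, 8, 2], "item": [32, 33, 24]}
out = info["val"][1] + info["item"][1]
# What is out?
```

Answer: 41

Derivation:
Trace (tracking out):
info = {'val': [13, 8, 2], 'item': [32, 33, 24]}  # -> info = {'val': [13, 8, 2], 'item': [32, 33, 24]}
out = info['val'][1] + info['item'][1]  # -> out = 41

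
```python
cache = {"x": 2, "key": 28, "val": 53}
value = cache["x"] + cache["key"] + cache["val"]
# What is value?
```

Trace (tracking value):
cache = {'x': 2, 'key': 28, 'val': 53}  # -> cache = {'x': 2, 'key': 28, 'val': 53}
value = cache['x'] + cache['key'] + cache['val']  # -> value = 83

Answer: 83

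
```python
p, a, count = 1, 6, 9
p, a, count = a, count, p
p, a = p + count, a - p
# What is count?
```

Answer: 1

Derivation:
Trace (tracking count):
p, a, count = (1, 6, 9)  # -> p = 1, a = 6, count = 9
p, a, count = (a, count, p)  # -> p = 6, a = 9, count = 1
p, a = (p + count, a - p)  # -> p = 7, a = 3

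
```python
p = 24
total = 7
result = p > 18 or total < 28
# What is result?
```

Answer: True

Derivation:
Trace (tracking result):
p = 24  # -> p = 24
total = 7  # -> total = 7
result = p > 18 or total < 28  # -> result = True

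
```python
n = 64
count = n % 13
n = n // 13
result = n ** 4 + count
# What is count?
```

Trace (tracking count):
n = 64  # -> n = 64
count = n % 13  # -> count = 12
n = n // 13  # -> n = 4
result = n ** 4 + count  # -> result = 268

Answer: 12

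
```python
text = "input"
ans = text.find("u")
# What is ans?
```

Trace (tracking ans):
text = 'input'  # -> text = 'input'
ans = text.find('u')  # -> ans = 3

Answer: 3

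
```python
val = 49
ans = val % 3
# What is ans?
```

Trace (tracking ans):
val = 49  # -> val = 49
ans = val % 3  # -> ans = 1

Answer: 1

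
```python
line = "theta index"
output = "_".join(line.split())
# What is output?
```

Trace (tracking output):
line = 'theta index'  # -> line = 'theta index'
output = '_'.join(line.split())  # -> output = 'theta_index'

Answer: 'theta_index'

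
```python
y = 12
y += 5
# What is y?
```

Answer: 17

Derivation:
Trace (tracking y):
y = 12  # -> y = 12
y += 5  # -> y = 17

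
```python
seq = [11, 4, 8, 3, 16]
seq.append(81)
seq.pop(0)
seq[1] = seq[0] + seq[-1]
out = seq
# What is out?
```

Answer: [4, 85, 3, 16, 81]

Derivation:
Trace (tracking out):
seq = [11, 4, 8, 3, 16]  # -> seq = [11, 4, 8, 3, 16]
seq.append(81)  # -> seq = [11, 4, 8, 3, 16, 81]
seq.pop(0)  # -> seq = [4, 8, 3, 16, 81]
seq[1] = seq[0] + seq[-1]  # -> seq = [4, 85, 3, 16, 81]
out = seq  # -> out = [4, 85, 3, 16, 81]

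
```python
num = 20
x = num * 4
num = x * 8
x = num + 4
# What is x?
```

Trace (tracking x):
num = 20  # -> num = 20
x = num * 4  # -> x = 80
num = x * 8  # -> num = 640
x = num + 4  # -> x = 644

Answer: 644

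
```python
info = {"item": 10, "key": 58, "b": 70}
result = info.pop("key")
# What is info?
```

Trace (tracking info):
info = {'item': 10, 'key': 58, 'b': 70}  # -> info = {'item': 10, 'key': 58, 'b': 70}
result = info.pop('key')  # -> result = 58

Answer: {'item': 10, 'b': 70}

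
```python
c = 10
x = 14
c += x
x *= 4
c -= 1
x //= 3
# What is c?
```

Answer: 23

Derivation:
Trace (tracking c):
c = 10  # -> c = 10
x = 14  # -> x = 14
c += x  # -> c = 24
x *= 4  # -> x = 56
c -= 1  # -> c = 23
x //= 3  # -> x = 18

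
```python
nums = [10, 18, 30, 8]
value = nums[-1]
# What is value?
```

Answer: 8

Derivation:
Trace (tracking value):
nums = [10, 18, 30, 8]  # -> nums = [10, 18, 30, 8]
value = nums[-1]  # -> value = 8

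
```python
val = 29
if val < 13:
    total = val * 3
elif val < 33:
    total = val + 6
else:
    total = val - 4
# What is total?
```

Answer: 35

Derivation:
Trace (tracking total):
val = 29  # -> val = 29
if val < 13:  # condition is False
elif val < 33:  # condition is True
    total = val + 6  # -> total = 35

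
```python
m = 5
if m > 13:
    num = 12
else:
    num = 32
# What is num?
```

Answer: 32

Derivation:
Trace (tracking num):
m = 5  # -> m = 5
if m > 13:  # condition is False
else:
    num = 32  # -> num = 32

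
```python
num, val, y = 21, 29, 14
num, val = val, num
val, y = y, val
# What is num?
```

Trace (tracking num):
num, val, y = (21, 29, 14)  # -> num = 21, val = 29, y = 14
num, val = (val, num)  # -> num = 29, val = 21
val, y = (y, val)  # -> val = 14, y = 21

Answer: 29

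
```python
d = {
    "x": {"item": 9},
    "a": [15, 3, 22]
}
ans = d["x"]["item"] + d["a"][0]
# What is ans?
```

Answer: 24

Derivation:
Trace (tracking ans):
d = {'x': {'item': 9}, 'a': [15, 3, 22]}  # -> d = {'x': {'item': 9}, 'a': [15, 3, 22]}
ans = d['x']['item'] + d['a'][0]  # -> ans = 24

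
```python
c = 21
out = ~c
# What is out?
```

Answer: -22

Derivation:
Trace (tracking out):
c = 21  # -> c = 21
out = ~c  # -> out = -22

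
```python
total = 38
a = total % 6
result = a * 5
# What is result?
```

Answer: 10

Derivation:
Trace (tracking result):
total = 38  # -> total = 38
a = total % 6  # -> a = 2
result = a * 5  # -> result = 10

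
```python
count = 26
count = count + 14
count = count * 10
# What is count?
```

Trace (tracking count):
count = 26  # -> count = 26
count = count + 14  # -> count = 40
count = count * 10  # -> count = 400

Answer: 400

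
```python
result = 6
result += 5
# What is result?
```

Answer: 11

Derivation:
Trace (tracking result):
result = 6  # -> result = 6
result += 5  # -> result = 11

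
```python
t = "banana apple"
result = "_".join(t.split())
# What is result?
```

Trace (tracking result):
t = 'banana apple'  # -> t = 'banana apple'
result = '_'.join(t.split())  # -> result = 'banana_apple'

Answer: 'banana_apple'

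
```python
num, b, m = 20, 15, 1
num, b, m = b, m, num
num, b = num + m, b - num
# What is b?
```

Trace (tracking b):
num, b, m = (20, 15, 1)  # -> num = 20, b = 15, m = 1
num, b, m = (b, m, num)  # -> num = 15, b = 1, m = 20
num, b = (num + m, b - num)  # -> num = 35, b = -14

Answer: -14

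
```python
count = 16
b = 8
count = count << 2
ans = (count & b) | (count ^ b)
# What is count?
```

Answer: 64

Derivation:
Trace (tracking count):
count = 16  # -> count = 16
b = 8  # -> b = 8
count = count << 2  # -> count = 64
ans = count & b | count ^ b  # -> ans = 72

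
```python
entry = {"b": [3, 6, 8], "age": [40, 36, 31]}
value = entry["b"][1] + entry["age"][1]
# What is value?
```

Answer: 42

Derivation:
Trace (tracking value):
entry = {'b': [3, 6, 8], 'age': [40, 36, 31]}  # -> entry = {'b': [3, 6, 8], 'age': [40, 36, 31]}
value = entry['b'][1] + entry['age'][1]  # -> value = 42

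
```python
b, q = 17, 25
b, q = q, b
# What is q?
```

Answer: 17

Derivation:
Trace (tracking q):
b, q = (17, 25)  # -> b = 17, q = 25
b, q = (q, b)  # -> b = 25, q = 17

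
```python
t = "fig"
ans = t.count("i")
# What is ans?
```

Answer: 1

Derivation:
Trace (tracking ans):
t = 'fig'  # -> t = 'fig'
ans = t.count('i')  # -> ans = 1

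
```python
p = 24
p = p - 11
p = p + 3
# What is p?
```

Answer: 16

Derivation:
Trace (tracking p):
p = 24  # -> p = 24
p = p - 11  # -> p = 13
p = p + 3  # -> p = 16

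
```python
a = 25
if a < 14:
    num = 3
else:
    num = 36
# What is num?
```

Answer: 36

Derivation:
Trace (tracking num):
a = 25  # -> a = 25
if a < 14:  # condition is False
else:
    num = 36  # -> num = 36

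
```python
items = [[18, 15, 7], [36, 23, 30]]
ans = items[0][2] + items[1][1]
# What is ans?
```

Trace (tracking ans):
items = [[18, 15, 7], [36, 23, 30]]  # -> items = [[18, 15, 7], [36, 23, 30]]
ans = items[0][2] + items[1][1]  # -> ans = 30

Answer: 30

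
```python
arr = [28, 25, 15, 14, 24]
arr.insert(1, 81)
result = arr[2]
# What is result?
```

Answer: 25

Derivation:
Trace (tracking result):
arr = [28, 25, 15, 14, 24]  # -> arr = [28, 25, 15, 14, 24]
arr.insert(1, 81)  # -> arr = [28, 81, 25, 15, 14, 24]
result = arr[2]  # -> result = 25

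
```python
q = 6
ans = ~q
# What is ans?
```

Trace (tracking ans):
q = 6  # -> q = 6
ans = ~q  # -> ans = -7

Answer: -7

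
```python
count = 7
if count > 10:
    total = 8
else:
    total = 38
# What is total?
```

Answer: 38

Derivation:
Trace (tracking total):
count = 7  # -> count = 7
if count > 10:  # condition is False
else:
    total = 38  # -> total = 38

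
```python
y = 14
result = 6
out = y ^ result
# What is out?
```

Trace (tracking out):
y = 14  # -> y = 14
result = 6  # -> result = 6
out = y ^ result  # -> out = 8

Answer: 8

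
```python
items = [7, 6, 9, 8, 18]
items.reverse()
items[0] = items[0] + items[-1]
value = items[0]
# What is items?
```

Trace (tracking items):
items = [7, 6, 9, 8, 18]  # -> items = [7, 6, 9, 8, 18]
items.reverse()  # -> items = [18, 8, 9, 6, 7]
items[0] = items[0] + items[-1]  # -> items = [25, 8, 9, 6, 7]
value = items[0]  # -> value = 25

Answer: [25, 8, 9, 6, 7]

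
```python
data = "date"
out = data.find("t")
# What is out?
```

Trace (tracking out):
data = 'date'  # -> data = 'date'
out = data.find('t')  # -> out = 2

Answer: 2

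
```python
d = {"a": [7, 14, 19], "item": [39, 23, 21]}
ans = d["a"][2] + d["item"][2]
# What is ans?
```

Answer: 40

Derivation:
Trace (tracking ans):
d = {'a': [7, 14, 19], 'item': [39, 23, 21]}  # -> d = {'a': [7, 14, 19], 'item': [39, 23, 21]}
ans = d['a'][2] + d['item'][2]  # -> ans = 40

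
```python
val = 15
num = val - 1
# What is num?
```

Trace (tracking num):
val = 15  # -> val = 15
num = val - 1  # -> num = 14

Answer: 14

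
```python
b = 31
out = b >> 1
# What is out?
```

Answer: 15

Derivation:
Trace (tracking out):
b = 31  # -> b = 31
out = b >> 1  # -> out = 15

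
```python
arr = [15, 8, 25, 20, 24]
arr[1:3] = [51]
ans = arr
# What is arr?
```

Trace (tracking arr):
arr = [15, 8, 25, 20, 24]  # -> arr = [15, 8, 25, 20, 24]
arr[1:3] = [51]  # -> arr = [15, 51, 20, 24]
ans = arr  # -> ans = [15, 51, 20, 24]

Answer: [15, 51, 20, 24]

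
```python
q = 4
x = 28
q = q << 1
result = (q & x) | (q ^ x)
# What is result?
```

Trace (tracking result):
q = 4  # -> q = 4
x = 28  # -> x = 28
q = q << 1  # -> q = 8
result = q & x | q ^ x  # -> result = 28

Answer: 28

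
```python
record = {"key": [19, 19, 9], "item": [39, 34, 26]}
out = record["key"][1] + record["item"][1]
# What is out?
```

Answer: 53

Derivation:
Trace (tracking out):
record = {'key': [19, 19, 9], 'item': [39, 34, 26]}  # -> record = {'key': [19, 19, 9], 'item': [39, 34, 26]}
out = record['key'][1] + record['item'][1]  # -> out = 53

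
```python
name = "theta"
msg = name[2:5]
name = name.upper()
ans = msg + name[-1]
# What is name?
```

Trace (tracking name):
name = 'theta'  # -> name = 'theta'
msg = name[2:5]  # -> msg = 'eta'
name = name.upper()  # -> name = 'THETA'
ans = msg + name[-1]  # -> ans = 'etaA'

Answer: 'THETA'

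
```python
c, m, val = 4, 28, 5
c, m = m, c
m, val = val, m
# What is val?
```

Answer: 4

Derivation:
Trace (tracking val):
c, m, val = (4, 28, 5)  # -> c = 4, m = 28, val = 5
c, m = (m, c)  # -> c = 28, m = 4
m, val = (val, m)  # -> m = 5, val = 4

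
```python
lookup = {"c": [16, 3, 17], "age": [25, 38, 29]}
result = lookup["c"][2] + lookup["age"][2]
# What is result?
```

Answer: 46

Derivation:
Trace (tracking result):
lookup = {'c': [16, 3, 17], 'age': [25, 38, 29]}  # -> lookup = {'c': [16, 3, 17], 'age': [25, 38, 29]}
result = lookup['c'][2] + lookup['age'][2]  # -> result = 46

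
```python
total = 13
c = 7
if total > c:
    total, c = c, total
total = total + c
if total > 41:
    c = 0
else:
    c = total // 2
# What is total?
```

Trace (tracking total):
total = 13  # -> total = 13
c = 7  # -> c = 7
if total > c:  # condition is True
    total, c = (c, total)  # -> total = 7, c = 13
total = total + c  # -> total = 20
if total > 41:  # condition is False
else:
    c = total // 2  # -> c = 10

Answer: 20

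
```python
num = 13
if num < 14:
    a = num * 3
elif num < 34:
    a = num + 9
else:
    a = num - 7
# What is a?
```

Answer: 39

Derivation:
Trace (tracking a):
num = 13  # -> num = 13
if num < 14:  # condition is True
    a = num * 3  # -> a = 39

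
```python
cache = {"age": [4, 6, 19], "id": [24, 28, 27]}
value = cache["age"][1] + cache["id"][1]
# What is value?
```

Trace (tracking value):
cache = {'age': [4, 6, 19], 'id': [24, 28, 27]}  # -> cache = {'age': [4, 6, 19], 'id': [24, 28, 27]}
value = cache['age'][1] + cache['id'][1]  # -> value = 34

Answer: 34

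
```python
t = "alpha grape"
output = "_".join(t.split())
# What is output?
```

Trace (tracking output):
t = 'alpha grape'  # -> t = 'alpha grape'
output = '_'.join(t.split())  # -> output = 'alpha_grape'

Answer: 'alpha_grape'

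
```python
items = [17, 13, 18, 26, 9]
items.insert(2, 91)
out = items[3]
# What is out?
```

Trace (tracking out):
items = [17, 13, 18, 26, 9]  # -> items = [17, 13, 18, 26, 9]
items.insert(2, 91)  # -> items = [17, 13, 91, 18, 26, 9]
out = items[3]  # -> out = 18

Answer: 18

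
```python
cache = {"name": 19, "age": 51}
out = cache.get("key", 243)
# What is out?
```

Answer: 243

Derivation:
Trace (tracking out):
cache = {'name': 19, 'age': 51}  # -> cache = {'name': 19, 'age': 51}
out = cache.get('key', 243)  # -> out = 243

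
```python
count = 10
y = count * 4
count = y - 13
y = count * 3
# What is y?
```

Trace (tracking y):
count = 10  # -> count = 10
y = count * 4  # -> y = 40
count = y - 13  # -> count = 27
y = count * 3  # -> y = 81

Answer: 81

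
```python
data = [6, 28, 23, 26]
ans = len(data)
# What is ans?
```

Trace (tracking ans):
data = [6, 28, 23, 26]  # -> data = [6, 28, 23, 26]
ans = len(data)  # -> ans = 4

Answer: 4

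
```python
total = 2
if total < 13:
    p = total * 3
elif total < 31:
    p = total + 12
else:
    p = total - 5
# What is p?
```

Trace (tracking p):
total = 2  # -> total = 2
if total < 13:  # condition is True
    p = total * 3  # -> p = 6

Answer: 6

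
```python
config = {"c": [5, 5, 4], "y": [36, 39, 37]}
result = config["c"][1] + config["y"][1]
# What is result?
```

Answer: 44

Derivation:
Trace (tracking result):
config = {'c': [5, 5, 4], 'y': [36, 39, 37]}  # -> config = {'c': [5, 5, 4], 'y': [36, 39, 37]}
result = config['c'][1] + config['y'][1]  # -> result = 44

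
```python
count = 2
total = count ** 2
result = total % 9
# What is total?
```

Answer: 4

Derivation:
Trace (tracking total):
count = 2  # -> count = 2
total = count ** 2  # -> total = 4
result = total % 9  # -> result = 4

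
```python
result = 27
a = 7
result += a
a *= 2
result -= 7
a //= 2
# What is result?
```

Answer: 27

Derivation:
Trace (tracking result):
result = 27  # -> result = 27
a = 7  # -> a = 7
result += a  # -> result = 34
a *= 2  # -> a = 14
result -= 7  # -> result = 27
a //= 2  # -> a = 7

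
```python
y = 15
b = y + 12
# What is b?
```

Trace (tracking b):
y = 15  # -> y = 15
b = y + 12  # -> b = 27

Answer: 27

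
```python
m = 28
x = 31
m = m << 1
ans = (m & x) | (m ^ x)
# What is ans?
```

Trace (tracking ans):
m = 28  # -> m = 28
x = 31  # -> x = 31
m = m << 1  # -> m = 56
ans = m & x | m ^ x  # -> ans = 63

Answer: 63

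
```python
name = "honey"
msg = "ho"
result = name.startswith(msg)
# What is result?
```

Trace (tracking result):
name = 'honey'  # -> name = 'honey'
msg = 'ho'  # -> msg = 'ho'
result = name.startswith(msg)  # -> result = True

Answer: True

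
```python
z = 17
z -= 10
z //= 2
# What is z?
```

Answer: 3

Derivation:
Trace (tracking z):
z = 17  # -> z = 17
z -= 10  # -> z = 7
z //= 2  # -> z = 3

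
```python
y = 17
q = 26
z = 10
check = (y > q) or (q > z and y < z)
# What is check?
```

Answer: False

Derivation:
Trace (tracking check):
y = 17  # -> y = 17
q = 26  # -> q = 26
z = 10  # -> z = 10
check = y > q or (q > z and y < z)  # -> check = False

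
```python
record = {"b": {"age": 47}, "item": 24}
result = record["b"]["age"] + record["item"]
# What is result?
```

Trace (tracking result):
record = {'b': {'age': 47}, 'item': 24}  # -> record = {'b': {'age': 47}, 'item': 24}
result = record['b']['age'] + record['item']  # -> result = 71

Answer: 71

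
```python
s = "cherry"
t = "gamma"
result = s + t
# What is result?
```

Trace (tracking result):
s = 'cherry'  # -> s = 'cherry'
t = 'gamma'  # -> t = 'gamma'
result = s + t  # -> result = 'cherrygamma'

Answer: 'cherrygamma'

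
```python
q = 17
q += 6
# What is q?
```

Answer: 23

Derivation:
Trace (tracking q):
q = 17  # -> q = 17
q += 6  # -> q = 23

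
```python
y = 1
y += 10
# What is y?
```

Answer: 11

Derivation:
Trace (tracking y):
y = 1  # -> y = 1
y += 10  # -> y = 11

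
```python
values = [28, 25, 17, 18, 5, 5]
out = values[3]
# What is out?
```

Answer: 18

Derivation:
Trace (tracking out):
values = [28, 25, 17, 18, 5, 5]  # -> values = [28, 25, 17, 18, 5, 5]
out = values[3]  # -> out = 18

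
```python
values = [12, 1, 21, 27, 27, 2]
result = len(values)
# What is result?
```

Answer: 6

Derivation:
Trace (tracking result):
values = [12, 1, 21, 27, 27, 2]  # -> values = [12, 1, 21, 27, 27, 2]
result = len(values)  # -> result = 6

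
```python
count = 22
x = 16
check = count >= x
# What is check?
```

Trace (tracking check):
count = 22  # -> count = 22
x = 16  # -> x = 16
check = count >= x  # -> check = True

Answer: True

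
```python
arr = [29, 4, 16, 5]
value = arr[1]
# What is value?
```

Trace (tracking value):
arr = [29, 4, 16, 5]  # -> arr = [29, 4, 16, 5]
value = arr[1]  # -> value = 4

Answer: 4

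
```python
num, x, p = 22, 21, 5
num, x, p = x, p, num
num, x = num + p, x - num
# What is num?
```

Answer: 43

Derivation:
Trace (tracking num):
num, x, p = (22, 21, 5)  # -> num = 22, x = 21, p = 5
num, x, p = (x, p, num)  # -> num = 21, x = 5, p = 22
num, x = (num + p, x - num)  # -> num = 43, x = -16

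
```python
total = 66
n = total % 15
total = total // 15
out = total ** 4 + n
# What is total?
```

Answer: 4

Derivation:
Trace (tracking total):
total = 66  # -> total = 66
n = total % 15  # -> n = 6
total = total // 15  # -> total = 4
out = total ** 4 + n  # -> out = 262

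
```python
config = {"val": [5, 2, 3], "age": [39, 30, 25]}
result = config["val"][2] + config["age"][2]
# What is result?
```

Trace (tracking result):
config = {'val': [5, 2, 3], 'age': [39, 30, 25]}  # -> config = {'val': [5, 2, 3], 'age': [39, 30, 25]}
result = config['val'][2] + config['age'][2]  # -> result = 28

Answer: 28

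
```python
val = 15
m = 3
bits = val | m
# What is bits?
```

Answer: 15

Derivation:
Trace (tracking bits):
val = 15  # -> val = 15
m = 3  # -> m = 3
bits = val | m  # -> bits = 15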